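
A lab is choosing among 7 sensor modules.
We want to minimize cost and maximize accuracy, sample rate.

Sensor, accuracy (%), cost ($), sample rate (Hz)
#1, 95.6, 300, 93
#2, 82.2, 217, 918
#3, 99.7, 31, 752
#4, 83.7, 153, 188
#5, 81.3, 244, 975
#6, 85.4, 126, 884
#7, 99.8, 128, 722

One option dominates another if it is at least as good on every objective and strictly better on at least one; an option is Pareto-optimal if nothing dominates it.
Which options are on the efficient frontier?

#1: dominated by #3 (accuracy 99.7≥95.6, cost 31≤300, sample rate 752≥93).
#2: not dominated.
#3: not dominated (best cost).
#4: dominated by #3 (accuracy 99.7≥83.7, cost 31≤153, sample rate 752≥188).
#5: not dominated (best sample rate).
#6: not dominated.
#7: not dominated (best accuracy).

#2, #3, #5, #6, #7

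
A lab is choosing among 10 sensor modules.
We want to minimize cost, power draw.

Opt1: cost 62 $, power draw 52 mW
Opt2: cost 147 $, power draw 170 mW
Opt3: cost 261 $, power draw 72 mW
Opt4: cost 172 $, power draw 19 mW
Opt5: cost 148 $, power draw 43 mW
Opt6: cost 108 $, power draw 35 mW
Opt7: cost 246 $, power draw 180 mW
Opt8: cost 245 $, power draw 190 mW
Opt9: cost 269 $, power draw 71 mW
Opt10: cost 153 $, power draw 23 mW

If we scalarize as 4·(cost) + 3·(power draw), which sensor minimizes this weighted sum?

Opt1

Opt1: 4·62 + 3·52 = 404
Opt2: 4·147 + 3·170 = 1098
Opt3: 4·261 + 3·72 = 1260
Opt4: 4·172 + 3·19 = 745
Opt5: 4·148 + 3·43 = 721
Opt6: 4·108 + 3·35 = 537
Opt7: 4·246 + 3·180 = 1524
Opt8: 4·245 + 3·190 = 1550
Opt9: 4·269 + 3·71 = 1289
Opt10: 4·153 + 3·23 = 681
Lowest: Opt1 at 404.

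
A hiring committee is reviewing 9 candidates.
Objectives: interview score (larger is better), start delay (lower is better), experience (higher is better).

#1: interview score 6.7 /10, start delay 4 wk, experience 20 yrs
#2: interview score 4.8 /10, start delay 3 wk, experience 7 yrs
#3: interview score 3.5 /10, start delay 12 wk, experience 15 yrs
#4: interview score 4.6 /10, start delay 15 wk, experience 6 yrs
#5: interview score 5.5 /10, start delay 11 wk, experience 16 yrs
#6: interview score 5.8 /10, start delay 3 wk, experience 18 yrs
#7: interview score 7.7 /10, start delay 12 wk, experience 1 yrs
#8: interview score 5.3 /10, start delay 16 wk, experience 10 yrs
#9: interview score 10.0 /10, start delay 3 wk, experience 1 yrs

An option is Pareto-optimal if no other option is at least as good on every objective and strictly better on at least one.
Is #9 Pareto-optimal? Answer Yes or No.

Yes

#1: worse on interview score (6.7 vs 10.0).
#2: worse on interview score (4.8 vs 10.0).
#3: worse on interview score (3.5 vs 10.0).
#4: worse on interview score (4.6 vs 10.0).
#5: worse on interview score (5.5 vs 10.0).
#6: worse on interview score (5.8 vs 10.0).
#7: worse on interview score (7.7 vs 10.0).
#8: worse on interview score (5.3 vs 10.0).
No option is at least as good as #9 on every objective and strictly better on one.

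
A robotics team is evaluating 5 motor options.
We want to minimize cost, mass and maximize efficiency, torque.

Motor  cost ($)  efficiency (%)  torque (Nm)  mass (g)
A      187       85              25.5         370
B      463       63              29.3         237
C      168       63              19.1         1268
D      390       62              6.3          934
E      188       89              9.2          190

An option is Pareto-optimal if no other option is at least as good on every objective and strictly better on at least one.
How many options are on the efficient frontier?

4

A: not dominated.
B: not dominated (best torque).
C: not dominated (best cost).
D: dominated by A (cost 187≤390, efficiency 85≥62, torque 25.5≥6.3, mass 370≤934).
E: not dominated (best efficiency).
Pareto-optimal: A, B, C, E → 4.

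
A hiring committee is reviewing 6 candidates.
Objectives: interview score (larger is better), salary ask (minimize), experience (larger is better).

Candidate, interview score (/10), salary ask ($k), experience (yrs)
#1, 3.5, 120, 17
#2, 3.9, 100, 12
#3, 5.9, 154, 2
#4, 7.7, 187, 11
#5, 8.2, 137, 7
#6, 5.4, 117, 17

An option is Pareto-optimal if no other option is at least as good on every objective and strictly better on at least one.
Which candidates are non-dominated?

#1: dominated by #6 (interview score 5.4≥3.5, salary ask 117≤120, experience 17≥17).
#2: not dominated (best salary ask).
#3: dominated by #5 (interview score 8.2≥5.9, salary ask 137≤154, experience 7≥2).
#4: not dominated.
#5: not dominated (best interview score).
#6: not dominated.

#2, #4, #5, #6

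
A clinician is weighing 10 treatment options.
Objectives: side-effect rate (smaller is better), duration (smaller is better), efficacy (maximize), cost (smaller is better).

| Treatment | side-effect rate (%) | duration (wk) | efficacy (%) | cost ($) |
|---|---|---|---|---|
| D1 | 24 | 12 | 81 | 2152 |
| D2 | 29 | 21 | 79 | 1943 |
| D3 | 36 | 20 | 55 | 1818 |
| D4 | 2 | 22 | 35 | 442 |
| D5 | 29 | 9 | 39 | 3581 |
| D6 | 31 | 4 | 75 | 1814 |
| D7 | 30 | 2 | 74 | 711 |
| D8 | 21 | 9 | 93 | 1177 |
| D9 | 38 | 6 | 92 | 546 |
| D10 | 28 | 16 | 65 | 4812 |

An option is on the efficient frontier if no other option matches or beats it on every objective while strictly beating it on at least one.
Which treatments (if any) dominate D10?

D1, D8

D1: side-effect rate 24≤28, duration 12≤16, efficacy 81≥65, cost 2152≤4812 — dominates D10.
D8: side-effect rate 21≤28, duration 9≤16, efficacy 93≥65, cost 1177≤4812 — dominates D10.
Others (D2, D3, D4, D5, D6, D7, D9) are each worse than D10 on at least one objective.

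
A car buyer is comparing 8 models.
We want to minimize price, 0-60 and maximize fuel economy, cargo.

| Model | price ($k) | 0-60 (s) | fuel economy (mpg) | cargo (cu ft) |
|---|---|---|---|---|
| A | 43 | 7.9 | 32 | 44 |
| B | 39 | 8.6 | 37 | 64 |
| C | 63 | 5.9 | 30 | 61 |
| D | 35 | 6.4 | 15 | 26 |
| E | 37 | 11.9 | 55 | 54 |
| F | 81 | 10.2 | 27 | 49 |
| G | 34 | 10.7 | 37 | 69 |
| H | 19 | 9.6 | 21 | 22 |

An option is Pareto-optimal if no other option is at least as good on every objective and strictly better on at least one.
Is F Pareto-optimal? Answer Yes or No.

No

B vs F: price 39≤81, 0-60 8.6≤10.2, fuel economy 37≥27, cargo 64≥49 — B is at least as good on every objective and strictly better on at least one, so B dominates F.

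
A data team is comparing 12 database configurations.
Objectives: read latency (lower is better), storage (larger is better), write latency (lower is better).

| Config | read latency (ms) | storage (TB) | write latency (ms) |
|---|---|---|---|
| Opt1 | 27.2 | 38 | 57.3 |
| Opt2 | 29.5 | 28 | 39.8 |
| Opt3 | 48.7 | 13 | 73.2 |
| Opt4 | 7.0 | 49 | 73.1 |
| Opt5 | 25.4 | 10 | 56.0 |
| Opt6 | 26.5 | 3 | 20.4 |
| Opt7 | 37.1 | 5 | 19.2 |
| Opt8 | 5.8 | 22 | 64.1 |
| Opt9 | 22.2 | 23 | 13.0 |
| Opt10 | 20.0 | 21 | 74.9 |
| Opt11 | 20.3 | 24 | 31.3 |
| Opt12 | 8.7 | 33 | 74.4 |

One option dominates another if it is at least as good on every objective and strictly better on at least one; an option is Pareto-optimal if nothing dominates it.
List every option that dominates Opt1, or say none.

Opt2: worse on read latency (29.5 vs 27.2).
Opt3: worse on read latency (48.7 vs 27.2).
Opt4: worse on write latency (73.1 vs 57.3).
Opt5: worse on storage (10 vs 38).
Opt6: worse on storage (3 vs 38).
Opt7: worse on read latency (37.1 vs 27.2).
Opt8: worse on storage (22 vs 38).
Opt9: worse on storage (23 vs 38).
Opt10: worse on storage (21 vs 38).
Opt11: worse on storage (24 vs 38).
Opt12: worse on storage (33 vs 38).
No option dominates Opt1.

none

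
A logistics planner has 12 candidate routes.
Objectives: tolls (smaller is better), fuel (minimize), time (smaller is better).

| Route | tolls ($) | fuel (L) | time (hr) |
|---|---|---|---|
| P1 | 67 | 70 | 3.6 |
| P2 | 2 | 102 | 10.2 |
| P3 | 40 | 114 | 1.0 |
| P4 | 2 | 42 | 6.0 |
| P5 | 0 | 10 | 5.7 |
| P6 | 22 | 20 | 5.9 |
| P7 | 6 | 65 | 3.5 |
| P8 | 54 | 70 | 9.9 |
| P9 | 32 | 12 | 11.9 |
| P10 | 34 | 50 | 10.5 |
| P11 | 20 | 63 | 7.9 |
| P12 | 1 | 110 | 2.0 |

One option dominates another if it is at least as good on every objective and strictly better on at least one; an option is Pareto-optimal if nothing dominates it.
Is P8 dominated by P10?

No

P10 vs P8: P10 is worse on time (10.5 vs 9.9), so it does not dominate P8.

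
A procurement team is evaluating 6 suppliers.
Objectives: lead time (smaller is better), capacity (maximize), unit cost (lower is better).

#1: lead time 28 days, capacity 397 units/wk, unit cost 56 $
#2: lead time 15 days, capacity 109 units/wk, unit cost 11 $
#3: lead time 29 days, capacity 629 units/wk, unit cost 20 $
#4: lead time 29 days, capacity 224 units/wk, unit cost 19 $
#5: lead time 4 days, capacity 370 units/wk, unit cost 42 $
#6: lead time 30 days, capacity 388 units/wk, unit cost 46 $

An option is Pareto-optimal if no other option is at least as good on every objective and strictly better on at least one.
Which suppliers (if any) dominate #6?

#3

#3: lead time 29≤30, capacity 629≥388, unit cost 20≤46 — dominates #6.
Others (#1, #2, #4, #5) are each worse than #6 on at least one objective.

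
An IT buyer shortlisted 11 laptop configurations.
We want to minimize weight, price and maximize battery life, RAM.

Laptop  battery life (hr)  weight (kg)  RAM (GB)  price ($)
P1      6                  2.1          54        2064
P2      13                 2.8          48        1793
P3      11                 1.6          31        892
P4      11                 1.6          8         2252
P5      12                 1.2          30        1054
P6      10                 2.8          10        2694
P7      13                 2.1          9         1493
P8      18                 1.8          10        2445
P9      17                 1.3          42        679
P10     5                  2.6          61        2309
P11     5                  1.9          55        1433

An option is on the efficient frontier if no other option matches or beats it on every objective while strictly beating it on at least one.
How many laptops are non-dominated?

P1: not dominated.
P2: not dominated.
P3: dominated by P9 (battery life 17≥11, weight 1.3≤1.6, RAM 42≥31, price 679≤892).
P4: dominated by P3 (battery life 11≥11, weight 1.6≤1.6, RAM 31≥8, price 892≤2252).
P5: not dominated (best weight).
P6: dominated by P2 (battery life 13≥10, weight 2.8≤2.8, RAM 48≥10, price 1793≤2694).
P7: dominated by P9 (battery life 17≥13, weight 1.3≤2.1, RAM 42≥9, price 679≤1493).
P8: not dominated (best battery life).
P9: not dominated (best price).
P10: not dominated (best RAM).
P11: not dominated.
Pareto-optimal: P1, P2, P5, P8, P9, P10, P11 → 7.

7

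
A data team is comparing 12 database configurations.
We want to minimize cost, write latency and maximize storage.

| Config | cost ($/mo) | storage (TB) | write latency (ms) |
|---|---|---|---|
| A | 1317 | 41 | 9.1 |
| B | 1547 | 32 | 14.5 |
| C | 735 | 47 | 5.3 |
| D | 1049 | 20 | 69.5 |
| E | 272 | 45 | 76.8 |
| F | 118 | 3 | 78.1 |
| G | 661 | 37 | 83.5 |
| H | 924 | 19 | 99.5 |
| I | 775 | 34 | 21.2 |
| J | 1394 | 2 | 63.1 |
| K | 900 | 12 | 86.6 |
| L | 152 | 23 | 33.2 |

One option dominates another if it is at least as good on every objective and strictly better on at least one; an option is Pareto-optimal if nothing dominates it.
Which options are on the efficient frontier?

C, E, F, L

A: dominated by C (cost 735≤1317, storage 47≥41, write latency 5.3≤9.1).
B: dominated by A (cost 1317≤1547, storage 41≥32, write latency 9.1≤14.5).
C: not dominated (best storage).
D: dominated by C (cost 735≤1049, storage 47≥20, write latency 5.3≤69.5).
E: not dominated.
F: not dominated (best cost).
G: dominated by E (cost 272≤661, storage 45≥37, write latency 76.8≤83.5).
H: dominated by C (cost 735≤924, storage 47≥19, write latency 5.3≤99.5).
I: dominated by C (cost 735≤775, storage 47≥34, write latency 5.3≤21.2).
J: dominated by A (cost 1317≤1394, storage 41≥2, write latency 9.1≤63.1).
K: dominated by C (cost 735≤900, storage 47≥12, write latency 5.3≤86.6).
L: not dominated.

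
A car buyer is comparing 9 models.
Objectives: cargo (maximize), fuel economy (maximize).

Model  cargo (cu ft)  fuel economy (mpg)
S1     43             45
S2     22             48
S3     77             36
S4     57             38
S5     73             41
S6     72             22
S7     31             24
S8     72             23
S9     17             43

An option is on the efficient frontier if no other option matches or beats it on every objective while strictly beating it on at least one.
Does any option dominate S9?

Yes

S1 vs S9: cargo 43≥17, fuel economy 45≥43 — S1 is at least as good on every objective and strictly better on at least one, so S1 dominates S9.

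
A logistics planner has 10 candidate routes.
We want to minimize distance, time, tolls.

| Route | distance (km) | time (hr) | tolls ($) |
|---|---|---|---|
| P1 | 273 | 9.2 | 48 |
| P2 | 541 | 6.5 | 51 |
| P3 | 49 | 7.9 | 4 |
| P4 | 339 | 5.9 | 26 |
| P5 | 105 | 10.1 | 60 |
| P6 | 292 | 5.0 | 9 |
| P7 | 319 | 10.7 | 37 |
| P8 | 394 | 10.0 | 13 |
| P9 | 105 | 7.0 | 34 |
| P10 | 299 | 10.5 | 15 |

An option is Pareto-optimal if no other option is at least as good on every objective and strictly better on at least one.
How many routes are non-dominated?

P1: dominated by P3 (distance 49≤273, time 7.9≤9.2, tolls 4≤48).
P2: dominated by P4 (distance 339≤541, time 5.9≤6.5, tolls 26≤51).
P3: not dominated (best distance).
P4: dominated by P6 (distance 292≤339, time 5.0≤5.9, tolls 9≤26).
P5: dominated by P3 (distance 49≤105, time 7.9≤10.1, tolls 4≤60).
P6: not dominated (best time).
P7: dominated by P3 (distance 49≤319, time 7.9≤10.7, tolls 4≤37).
P8: dominated by P3 (distance 49≤394, time 7.9≤10.0, tolls 4≤13).
P9: not dominated.
P10: dominated by P3 (distance 49≤299, time 7.9≤10.5, tolls 4≤15).
Pareto-optimal: P3, P6, P9 → 3.

3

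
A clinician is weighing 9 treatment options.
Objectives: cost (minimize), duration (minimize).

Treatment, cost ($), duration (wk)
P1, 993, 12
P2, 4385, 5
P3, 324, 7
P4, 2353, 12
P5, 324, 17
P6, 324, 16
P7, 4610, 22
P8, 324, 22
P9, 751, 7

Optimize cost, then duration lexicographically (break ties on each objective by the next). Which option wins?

P3

First minimize cost: best is 324, kept {P3, P5, P6, P8}.
Then minimize duration: best is 7, kept {P3}.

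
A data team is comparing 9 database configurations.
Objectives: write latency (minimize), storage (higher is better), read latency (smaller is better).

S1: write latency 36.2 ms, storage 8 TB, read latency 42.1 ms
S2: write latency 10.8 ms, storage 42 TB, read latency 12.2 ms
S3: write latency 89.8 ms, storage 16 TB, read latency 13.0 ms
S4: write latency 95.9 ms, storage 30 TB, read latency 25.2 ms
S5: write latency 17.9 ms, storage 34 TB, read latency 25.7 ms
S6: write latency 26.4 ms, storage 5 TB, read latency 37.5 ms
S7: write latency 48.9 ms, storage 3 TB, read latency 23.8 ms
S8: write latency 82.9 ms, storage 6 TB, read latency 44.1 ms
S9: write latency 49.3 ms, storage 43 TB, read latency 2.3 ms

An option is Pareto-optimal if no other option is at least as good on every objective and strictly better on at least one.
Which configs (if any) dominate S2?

none

S1: worse on write latency (36.2 vs 10.8).
S3: worse on write latency (89.8 vs 10.8).
S4: worse on write latency (95.9 vs 10.8).
S5: worse on write latency (17.9 vs 10.8).
S6: worse on write latency (26.4 vs 10.8).
S7: worse on write latency (48.9 vs 10.8).
S8: worse on write latency (82.9 vs 10.8).
S9: worse on write latency (49.3 vs 10.8).
No option dominates S2.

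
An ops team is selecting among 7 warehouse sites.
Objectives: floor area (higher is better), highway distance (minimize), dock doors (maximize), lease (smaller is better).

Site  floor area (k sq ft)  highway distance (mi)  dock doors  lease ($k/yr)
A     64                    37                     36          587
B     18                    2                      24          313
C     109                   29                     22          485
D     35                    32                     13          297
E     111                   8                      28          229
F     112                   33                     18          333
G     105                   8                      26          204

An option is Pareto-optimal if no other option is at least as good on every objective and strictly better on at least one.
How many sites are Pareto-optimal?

5

A: not dominated (best dock doors).
B: not dominated (best highway distance).
C: dominated by E (floor area 111≥109, highway distance 8≤29, dock doors 28≥22, lease 229≤485).
D: dominated by E (floor area 111≥35, highway distance 8≤32, dock doors 28≥13, lease 229≤297).
E: not dominated.
F: not dominated (best floor area).
G: not dominated (best lease).
Pareto-optimal: A, B, E, F, G → 5.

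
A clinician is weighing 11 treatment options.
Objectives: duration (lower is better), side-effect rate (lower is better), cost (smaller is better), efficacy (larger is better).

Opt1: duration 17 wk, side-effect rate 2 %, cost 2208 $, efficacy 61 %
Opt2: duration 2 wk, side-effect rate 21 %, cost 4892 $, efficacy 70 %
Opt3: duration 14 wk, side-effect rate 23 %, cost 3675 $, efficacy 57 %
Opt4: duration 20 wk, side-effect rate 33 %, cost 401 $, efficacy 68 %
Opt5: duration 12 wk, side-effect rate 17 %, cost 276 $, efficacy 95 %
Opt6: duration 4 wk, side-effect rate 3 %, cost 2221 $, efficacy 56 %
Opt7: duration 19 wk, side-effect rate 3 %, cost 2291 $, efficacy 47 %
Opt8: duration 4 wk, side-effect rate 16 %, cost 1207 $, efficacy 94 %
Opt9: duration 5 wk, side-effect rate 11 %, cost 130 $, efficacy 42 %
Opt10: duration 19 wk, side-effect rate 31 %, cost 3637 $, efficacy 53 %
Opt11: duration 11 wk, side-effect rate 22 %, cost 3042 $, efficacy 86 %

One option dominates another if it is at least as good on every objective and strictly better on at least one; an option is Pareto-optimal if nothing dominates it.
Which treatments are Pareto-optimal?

Opt1: not dominated (best side-effect rate).
Opt2: not dominated (best duration).
Opt3: dominated by Opt5 (duration 12≤14, side-effect rate 17≤23, cost 276≤3675, efficacy 95≥57).
Opt4: dominated by Opt5 (duration 12≤20, side-effect rate 17≤33, cost 276≤401, efficacy 95≥68).
Opt5: not dominated (best efficacy).
Opt6: not dominated.
Opt7: dominated by Opt1 (duration 17≤19, side-effect rate 2≤3, cost 2208≤2291, efficacy 61≥47).
Opt8: not dominated.
Opt9: not dominated (best cost).
Opt10: dominated by Opt1 (duration 17≤19, side-effect rate 2≤31, cost 2208≤3637, efficacy 61≥53).
Opt11: dominated by Opt8 (duration 4≤11, side-effect rate 16≤22, cost 1207≤3042, efficacy 94≥86).

Opt1, Opt2, Opt5, Opt6, Opt8, Opt9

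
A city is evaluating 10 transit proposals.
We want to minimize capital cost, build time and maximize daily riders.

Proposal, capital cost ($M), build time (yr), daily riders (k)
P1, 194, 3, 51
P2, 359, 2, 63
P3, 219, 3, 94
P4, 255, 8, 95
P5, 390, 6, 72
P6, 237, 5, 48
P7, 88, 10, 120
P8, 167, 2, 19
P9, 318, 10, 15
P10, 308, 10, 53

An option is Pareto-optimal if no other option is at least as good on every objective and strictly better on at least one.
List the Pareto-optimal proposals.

P1, P2, P3, P4, P7, P8

P1: not dominated.
P2: not dominated.
P3: not dominated.
P4: not dominated.
P5: dominated by P3 (capital cost 219≤390, build time 3≤6, daily riders 94≥72).
P6: dominated by P1 (capital cost 194≤237, build time 3≤5, daily riders 51≥48).
P7: not dominated (best capital cost).
P8: not dominated.
P9: dominated by P1 (capital cost 194≤318, build time 3≤10, daily riders 51≥15).
P10: dominated by P3 (capital cost 219≤308, build time 3≤10, daily riders 94≥53).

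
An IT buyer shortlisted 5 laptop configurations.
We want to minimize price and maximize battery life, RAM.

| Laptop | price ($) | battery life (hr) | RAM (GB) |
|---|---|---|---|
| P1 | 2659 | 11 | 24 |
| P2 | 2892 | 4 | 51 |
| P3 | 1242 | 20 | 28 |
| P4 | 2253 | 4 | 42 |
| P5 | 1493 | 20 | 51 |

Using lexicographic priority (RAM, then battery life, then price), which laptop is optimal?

First maximize RAM: best is 51, kept {P2, P5}.
Then maximize battery life: best is 20, kept {P5}.

P5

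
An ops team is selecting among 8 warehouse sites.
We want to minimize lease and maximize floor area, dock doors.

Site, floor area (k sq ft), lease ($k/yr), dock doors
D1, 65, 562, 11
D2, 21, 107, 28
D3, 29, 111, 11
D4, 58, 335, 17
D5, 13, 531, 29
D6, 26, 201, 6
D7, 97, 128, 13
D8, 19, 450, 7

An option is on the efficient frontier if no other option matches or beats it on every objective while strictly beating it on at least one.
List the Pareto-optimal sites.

D1: dominated by D7 (floor area 97≥65, lease 128≤562, dock doors 13≥11).
D2: not dominated (best lease).
D3: not dominated.
D4: not dominated.
D5: not dominated (best dock doors).
D6: dominated by D3 (floor area 29≥26, lease 111≤201, dock doors 11≥6).
D7: not dominated (best floor area).
D8: dominated by D2 (floor area 21≥19, lease 107≤450, dock doors 28≥7).

D2, D3, D4, D5, D7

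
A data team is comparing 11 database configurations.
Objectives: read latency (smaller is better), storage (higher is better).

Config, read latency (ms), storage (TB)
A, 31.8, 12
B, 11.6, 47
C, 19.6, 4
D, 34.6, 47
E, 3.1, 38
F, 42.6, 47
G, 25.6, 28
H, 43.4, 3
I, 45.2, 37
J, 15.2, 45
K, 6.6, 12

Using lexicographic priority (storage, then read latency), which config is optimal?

First maximize storage: best is 47, kept {B, D, F}.
Then minimize read latency: best is 11.6, kept {B}.

B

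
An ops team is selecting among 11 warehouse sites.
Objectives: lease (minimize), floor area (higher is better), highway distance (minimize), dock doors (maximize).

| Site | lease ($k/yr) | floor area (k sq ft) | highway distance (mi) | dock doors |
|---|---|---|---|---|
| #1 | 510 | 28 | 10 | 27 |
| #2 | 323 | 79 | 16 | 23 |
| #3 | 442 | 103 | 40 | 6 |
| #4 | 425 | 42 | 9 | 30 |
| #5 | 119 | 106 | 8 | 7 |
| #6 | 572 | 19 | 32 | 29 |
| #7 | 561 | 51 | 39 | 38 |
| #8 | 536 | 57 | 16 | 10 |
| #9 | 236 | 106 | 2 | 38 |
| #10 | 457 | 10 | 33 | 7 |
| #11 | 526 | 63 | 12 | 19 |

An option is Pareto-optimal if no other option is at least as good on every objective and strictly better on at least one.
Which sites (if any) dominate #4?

#9: lease 236≤425, floor area 106≥42, highway distance 2≤9, dock doors 38≥30 — dominates #4.
Others (#1, #2, #3, #5, #6, #7, #8, #10, #11) are each worse than #4 on at least one objective.

#9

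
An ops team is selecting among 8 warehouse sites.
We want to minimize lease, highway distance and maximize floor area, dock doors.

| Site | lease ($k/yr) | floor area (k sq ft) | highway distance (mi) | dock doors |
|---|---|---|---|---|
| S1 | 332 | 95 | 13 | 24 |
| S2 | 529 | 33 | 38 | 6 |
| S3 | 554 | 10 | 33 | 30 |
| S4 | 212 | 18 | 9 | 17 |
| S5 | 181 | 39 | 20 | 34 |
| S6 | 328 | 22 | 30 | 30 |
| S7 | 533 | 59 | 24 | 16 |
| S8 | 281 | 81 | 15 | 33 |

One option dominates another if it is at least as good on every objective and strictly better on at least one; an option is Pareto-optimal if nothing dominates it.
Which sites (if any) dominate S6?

S5: lease 181≤328, floor area 39≥22, highway distance 20≤30, dock doors 34≥30 — dominates S6.
S8: lease 281≤328, floor area 81≥22, highway distance 15≤30, dock doors 33≥30 — dominates S6.
Others (S1, S2, S3, S4, S7) are each worse than S6 on at least one objective.

S5, S8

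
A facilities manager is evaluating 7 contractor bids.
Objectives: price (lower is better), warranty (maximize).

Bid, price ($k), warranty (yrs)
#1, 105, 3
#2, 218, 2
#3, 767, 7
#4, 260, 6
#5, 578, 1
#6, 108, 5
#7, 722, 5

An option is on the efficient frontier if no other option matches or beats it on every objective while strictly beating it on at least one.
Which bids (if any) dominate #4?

none

#1: worse on warranty (3 vs 6).
#2: worse on warranty (2 vs 6).
#3: worse on price (767 vs 260).
#5: worse on price (578 vs 260).
#6: worse on warranty (5 vs 6).
#7: worse on price (722 vs 260).
No option dominates #4.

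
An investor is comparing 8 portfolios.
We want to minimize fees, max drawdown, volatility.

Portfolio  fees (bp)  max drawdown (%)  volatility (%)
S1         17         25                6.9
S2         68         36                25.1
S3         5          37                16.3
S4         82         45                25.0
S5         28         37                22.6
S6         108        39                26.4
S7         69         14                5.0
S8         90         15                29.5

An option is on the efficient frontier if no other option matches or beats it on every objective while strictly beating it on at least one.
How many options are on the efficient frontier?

3

S1: not dominated.
S2: dominated by S1 (fees 17≤68, max drawdown 25≤36, volatility 6.9≤25.1).
S3: not dominated (best fees).
S4: dominated by S1 (fees 17≤82, max drawdown 25≤45, volatility 6.9≤25.0).
S5: dominated by S1 (fees 17≤28, max drawdown 25≤37, volatility 6.9≤22.6).
S6: dominated by S1 (fees 17≤108, max drawdown 25≤39, volatility 6.9≤26.4).
S7: not dominated (best max drawdown).
S8: dominated by S7 (fees 69≤90, max drawdown 14≤15, volatility 5.0≤29.5).
Pareto-optimal: S1, S3, S7 → 3.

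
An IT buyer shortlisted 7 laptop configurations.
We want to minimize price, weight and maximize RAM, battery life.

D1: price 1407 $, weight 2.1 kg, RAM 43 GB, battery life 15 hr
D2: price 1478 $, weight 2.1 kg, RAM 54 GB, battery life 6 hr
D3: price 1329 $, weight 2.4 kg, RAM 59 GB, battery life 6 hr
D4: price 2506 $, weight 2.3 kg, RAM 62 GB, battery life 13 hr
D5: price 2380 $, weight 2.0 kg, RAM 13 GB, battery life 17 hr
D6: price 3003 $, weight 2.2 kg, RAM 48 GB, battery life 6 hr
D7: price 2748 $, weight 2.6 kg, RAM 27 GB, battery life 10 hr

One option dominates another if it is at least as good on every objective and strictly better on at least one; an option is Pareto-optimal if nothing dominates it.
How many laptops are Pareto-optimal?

D1: not dominated.
D2: not dominated.
D3: not dominated (best price).
D4: not dominated (best RAM).
D5: not dominated (best weight).
D6: dominated by D2 (price 1478≤3003, weight 2.1≤2.2, RAM 54≥48, battery life 6≥6).
D7: dominated by D1 (price 1407≤2748, weight 2.1≤2.6, RAM 43≥27, battery life 15≥10).
Pareto-optimal: D1, D2, D3, D4, D5 → 5.

5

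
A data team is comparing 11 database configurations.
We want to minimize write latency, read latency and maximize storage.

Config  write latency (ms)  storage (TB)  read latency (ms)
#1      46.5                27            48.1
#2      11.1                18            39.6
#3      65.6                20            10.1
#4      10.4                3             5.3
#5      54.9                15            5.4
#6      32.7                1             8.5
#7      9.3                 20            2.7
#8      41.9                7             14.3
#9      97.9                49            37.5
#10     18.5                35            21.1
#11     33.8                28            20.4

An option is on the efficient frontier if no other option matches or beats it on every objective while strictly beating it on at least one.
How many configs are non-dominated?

#1: dominated by #10 (write latency 18.5≤46.5, storage 35≥27, read latency 21.1≤48.1).
#2: dominated by #7 (write latency 9.3≤11.1, storage 20≥18, read latency 2.7≤39.6).
#3: dominated by #7 (write latency 9.3≤65.6, storage 20≥20, read latency 2.7≤10.1).
#4: dominated by #7 (write latency 9.3≤10.4, storage 20≥3, read latency 2.7≤5.3).
#5: dominated by #7 (write latency 9.3≤54.9, storage 20≥15, read latency 2.7≤5.4).
#6: dominated by #4 (write latency 10.4≤32.7, storage 3≥1, read latency 5.3≤8.5).
#7: not dominated (best write latency).
#8: dominated by #7 (write latency 9.3≤41.9, storage 20≥7, read latency 2.7≤14.3).
#9: not dominated (best storage).
#10: not dominated.
#11: not dominated.
Pareto-optimal: #7, #9, #10, #11 → 4.

4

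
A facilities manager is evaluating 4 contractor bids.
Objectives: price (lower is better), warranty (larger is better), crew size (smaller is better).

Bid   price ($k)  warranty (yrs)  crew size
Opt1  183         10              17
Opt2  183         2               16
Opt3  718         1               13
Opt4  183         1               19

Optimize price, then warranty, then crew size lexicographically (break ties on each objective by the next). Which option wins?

First minimize price: best is 183, kept {Opt1, Opt2, Opt4}.
Then maximize warranty: best is 10, kept {Opt1}.

Opt1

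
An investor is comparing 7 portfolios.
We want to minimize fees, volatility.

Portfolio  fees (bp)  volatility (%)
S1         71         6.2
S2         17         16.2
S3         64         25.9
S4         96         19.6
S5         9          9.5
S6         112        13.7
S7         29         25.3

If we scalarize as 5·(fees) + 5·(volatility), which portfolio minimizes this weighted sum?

S5

S1: 5·71 + 5·6.2 = 386.0
S2: 5·17 + 5·16.2 = 166.0
S3: 5·64 + 5·25.9 = 449.5
S4: 5·96 + 5·19.6 = 578.0
S5: 5·9 + 5·9.5 = 92.5
S6: 5·112 + 5·13.7 = 628.5
S7: 5·29 + 5·25.3 = 271.5
Lowest: S5 at 92.5.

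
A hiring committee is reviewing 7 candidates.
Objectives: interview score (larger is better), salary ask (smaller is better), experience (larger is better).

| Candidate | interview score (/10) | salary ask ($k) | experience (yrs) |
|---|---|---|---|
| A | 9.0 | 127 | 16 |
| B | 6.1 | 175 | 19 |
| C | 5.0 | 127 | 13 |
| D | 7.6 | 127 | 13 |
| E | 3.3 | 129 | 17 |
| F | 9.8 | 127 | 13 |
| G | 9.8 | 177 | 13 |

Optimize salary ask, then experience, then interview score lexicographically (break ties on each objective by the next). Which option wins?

First minimize salary ask: best is 127, kept {A, C, D, F}.
Then maximize experience: best is 16, kept {A}.

A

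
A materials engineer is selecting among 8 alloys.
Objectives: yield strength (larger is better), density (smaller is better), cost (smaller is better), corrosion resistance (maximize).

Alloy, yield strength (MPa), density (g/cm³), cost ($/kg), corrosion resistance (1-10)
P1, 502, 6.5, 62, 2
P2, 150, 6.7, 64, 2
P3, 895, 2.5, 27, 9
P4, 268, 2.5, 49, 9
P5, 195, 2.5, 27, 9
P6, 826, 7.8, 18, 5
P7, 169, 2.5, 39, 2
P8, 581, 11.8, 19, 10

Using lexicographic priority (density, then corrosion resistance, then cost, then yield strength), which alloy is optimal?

First minimize density: best is 2.5, kept {P3, P4, P5, P7}.
Then maximize corrosion resistance: best is 9, kept {P3, P4, P5}.
Then minimize cost: best is 27, kept {P3, P5}.
Then maximize yield strength: best is 895, kept {P3}.

P3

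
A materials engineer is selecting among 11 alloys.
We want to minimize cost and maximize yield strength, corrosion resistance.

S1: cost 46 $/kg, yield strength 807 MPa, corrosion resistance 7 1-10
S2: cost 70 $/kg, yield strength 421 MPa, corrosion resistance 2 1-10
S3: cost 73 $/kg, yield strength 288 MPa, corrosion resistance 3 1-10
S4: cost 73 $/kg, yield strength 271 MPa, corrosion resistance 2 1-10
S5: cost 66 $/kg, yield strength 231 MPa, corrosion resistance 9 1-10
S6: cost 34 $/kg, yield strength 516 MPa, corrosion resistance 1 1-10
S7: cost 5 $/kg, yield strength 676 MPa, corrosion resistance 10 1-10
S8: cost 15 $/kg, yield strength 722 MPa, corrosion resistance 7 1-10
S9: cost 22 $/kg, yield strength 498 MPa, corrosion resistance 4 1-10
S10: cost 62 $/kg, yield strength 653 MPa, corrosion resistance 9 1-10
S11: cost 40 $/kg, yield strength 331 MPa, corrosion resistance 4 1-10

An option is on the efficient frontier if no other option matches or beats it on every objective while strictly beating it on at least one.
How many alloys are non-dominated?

S1: not dominated (best yield strength).
S2: dominated by S1 (cost 46≤70, yield strength 807≥421, corrosion resistance 7≥2).
S3: dominated by S1 (cost 46≤73, yield strength 807≥288, corrosion resistance 7≥3).
S4: dominated by S1 (cost 46≤73, yield strength 807≥271, corrosion resistance 7≥2).
S5: dominated by S7 (cost 5≤66, yield strength 676≥231, corrosion resistance 10≥9).
S6: dominated by S7 (cost 5≤34, yield strength 676≥516, corrosion resistance 10≥1).
S7: not dominated (best cost).
S8: not dominated.
S9: dominated by S7 (cost 5≤22, yield strength 676≥498, corrosion resistance 10≥4).
S10: dominated by S7 (cost 5≤62, yield strength 676≥653, corrosion resistance 10≥9).
S11: dominated by S7 (cost 5≤40, yield strength 676≥331, corrosion resistance 10≥4).
Pareto-optimal: S1, S7, S8 → 3.

3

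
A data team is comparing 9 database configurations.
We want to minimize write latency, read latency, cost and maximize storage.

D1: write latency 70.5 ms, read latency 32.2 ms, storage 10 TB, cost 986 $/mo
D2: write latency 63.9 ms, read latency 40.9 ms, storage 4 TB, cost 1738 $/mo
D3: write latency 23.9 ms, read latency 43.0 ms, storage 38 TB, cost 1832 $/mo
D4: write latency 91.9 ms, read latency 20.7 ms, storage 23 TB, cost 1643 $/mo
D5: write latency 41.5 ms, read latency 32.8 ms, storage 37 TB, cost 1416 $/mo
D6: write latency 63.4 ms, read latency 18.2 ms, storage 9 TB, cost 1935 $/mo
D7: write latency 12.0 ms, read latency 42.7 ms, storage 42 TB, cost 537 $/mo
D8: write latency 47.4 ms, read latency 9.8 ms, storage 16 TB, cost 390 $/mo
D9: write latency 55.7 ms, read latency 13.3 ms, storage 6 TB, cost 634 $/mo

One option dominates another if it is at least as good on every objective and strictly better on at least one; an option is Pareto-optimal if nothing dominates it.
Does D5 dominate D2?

D5 vs D2: write latency 41.5≤63.9, read latency 32.8≤40.9, storage 37≥4, cost 1416≤1738 — D5 is at least as good on every objective with at least one strict improvement.

Yes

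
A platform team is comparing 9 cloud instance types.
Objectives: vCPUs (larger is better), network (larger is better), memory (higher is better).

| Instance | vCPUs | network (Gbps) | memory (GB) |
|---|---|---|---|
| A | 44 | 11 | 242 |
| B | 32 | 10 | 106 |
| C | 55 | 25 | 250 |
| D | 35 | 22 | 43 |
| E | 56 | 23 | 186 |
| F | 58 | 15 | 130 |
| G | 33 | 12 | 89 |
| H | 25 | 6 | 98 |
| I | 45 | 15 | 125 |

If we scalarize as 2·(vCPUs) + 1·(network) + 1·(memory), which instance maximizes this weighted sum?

A: 2·44 + 1·11 + 1·242 = 341
B: 2·32 + 1·10 + 1·106 = 180
C: 2·55 + 1·25 + 1·250 = 385
D: 2·35 + 1·22 + 1·43 = 135
E: 2·56 + 1·23 + 1·186 = 321
F: 2·58 + 1·15 + 1·130 = 261
G: 2·33 + 1·12 + 1·89 = 167
H: 2·25 + 1·6 + 1·98 = 154
I: 2·45 + 1·15 + 1·125 = 230
Highest: C at 385.

C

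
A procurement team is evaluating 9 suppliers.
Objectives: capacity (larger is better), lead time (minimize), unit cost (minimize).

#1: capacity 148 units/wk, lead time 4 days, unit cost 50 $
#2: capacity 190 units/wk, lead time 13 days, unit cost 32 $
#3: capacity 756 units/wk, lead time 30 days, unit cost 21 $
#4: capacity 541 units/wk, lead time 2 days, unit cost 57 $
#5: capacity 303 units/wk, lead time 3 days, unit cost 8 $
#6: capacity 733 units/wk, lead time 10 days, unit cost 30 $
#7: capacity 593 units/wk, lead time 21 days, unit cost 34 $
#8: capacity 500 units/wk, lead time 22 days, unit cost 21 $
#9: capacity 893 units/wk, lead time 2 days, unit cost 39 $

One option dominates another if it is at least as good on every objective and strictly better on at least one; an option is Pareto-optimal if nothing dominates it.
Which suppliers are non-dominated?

#3, #5, #6, #8, #9

#1: dominated by #5 (capacity 303≥148, lead time 3≤4, unit cost 8≤50).
#2: dominated by #5 (capacity 303≥190, lead time 3≤13, unit cost 8≤32).
#3: not dominated.
#4: dominated by #9 (capacity 893≥541, lead time 2≤2, unit cost 39≤57).
#5: not dominated (best unit cost).
#6: not dominated.
#7: dominated by #6 (capacity 733≥593, lead time 10≤21, unit cost 30≤34).
#8: not dominated.
#9: not dominated (best capacity).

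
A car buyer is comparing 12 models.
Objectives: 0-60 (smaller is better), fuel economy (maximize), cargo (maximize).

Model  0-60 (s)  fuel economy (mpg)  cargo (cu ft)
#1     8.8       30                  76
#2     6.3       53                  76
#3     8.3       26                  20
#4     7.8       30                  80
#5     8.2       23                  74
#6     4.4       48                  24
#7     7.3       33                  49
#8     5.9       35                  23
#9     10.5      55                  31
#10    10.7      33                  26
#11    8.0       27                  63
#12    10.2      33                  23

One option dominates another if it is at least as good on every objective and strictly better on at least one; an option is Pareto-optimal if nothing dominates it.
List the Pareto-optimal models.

#1: dominated by #2 (0-60 6.3≤8.8, fuel economy 53≥30, cargo 76≥76).
#2: not dominated.
#3: dominated by #2 (0-60 6.3≤8.3, fuel economy 53≥26, cargo 76≥20).
#4: not dominated (best cargo).
#5: dominated by #2 (0-60 6.3≤8.2, fuel economy 53≥23, cargo 76≥74).
#6: not dominated (best 0-60).
#7: dominated by #2 (0-60 6.3≤7.3, fuel economy 53≥33, cargo 76≥49).
#8: dominated by #6 (0-60 4.4≤5.9, fuel economy 48≥35, cargo 24≥23).
#9: not dominated (best fuel economy).
#10: dominated by #2 (0-60 6.3≤10.7, fuel economy 53≥33, cargo 76≥26).
#11: dominated by #2 (0-60 6.3≤8.0, fuel economy 53≥27, cargo 76≥63).
#12: dominated by #2 (0-60 6.3≤10.2, fuel economy 53≥33, cargo 76≥23).

#2, #4, #6, #9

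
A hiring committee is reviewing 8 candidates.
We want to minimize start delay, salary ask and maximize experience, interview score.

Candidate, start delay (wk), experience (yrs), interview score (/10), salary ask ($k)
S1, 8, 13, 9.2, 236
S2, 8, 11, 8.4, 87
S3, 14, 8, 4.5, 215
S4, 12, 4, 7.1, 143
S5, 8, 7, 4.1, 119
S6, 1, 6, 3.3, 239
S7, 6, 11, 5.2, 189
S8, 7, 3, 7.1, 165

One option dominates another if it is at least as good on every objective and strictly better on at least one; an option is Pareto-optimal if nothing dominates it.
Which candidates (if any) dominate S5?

S2

S2: start delay 8≤8, experience 11≥7, interview score 8.4≥4.1, salary ask 87≤119 — dominates S5.
Others (S1, S3, S4, S6, S7, S8) are each worse than S5 on at least one objective.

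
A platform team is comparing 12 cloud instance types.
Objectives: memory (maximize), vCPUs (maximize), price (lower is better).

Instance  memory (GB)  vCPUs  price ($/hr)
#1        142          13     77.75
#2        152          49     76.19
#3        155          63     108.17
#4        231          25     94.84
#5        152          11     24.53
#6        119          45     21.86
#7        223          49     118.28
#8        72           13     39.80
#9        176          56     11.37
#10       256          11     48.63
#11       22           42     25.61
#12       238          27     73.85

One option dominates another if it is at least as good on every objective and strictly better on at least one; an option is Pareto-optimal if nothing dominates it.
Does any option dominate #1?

#2 vs #1: memory 152≥142, vCPUs 49≥13, price 76.19≤77.75 — #2 is at least as good on every objective and strictly better on at least one, so #2 dominates #1.

Yes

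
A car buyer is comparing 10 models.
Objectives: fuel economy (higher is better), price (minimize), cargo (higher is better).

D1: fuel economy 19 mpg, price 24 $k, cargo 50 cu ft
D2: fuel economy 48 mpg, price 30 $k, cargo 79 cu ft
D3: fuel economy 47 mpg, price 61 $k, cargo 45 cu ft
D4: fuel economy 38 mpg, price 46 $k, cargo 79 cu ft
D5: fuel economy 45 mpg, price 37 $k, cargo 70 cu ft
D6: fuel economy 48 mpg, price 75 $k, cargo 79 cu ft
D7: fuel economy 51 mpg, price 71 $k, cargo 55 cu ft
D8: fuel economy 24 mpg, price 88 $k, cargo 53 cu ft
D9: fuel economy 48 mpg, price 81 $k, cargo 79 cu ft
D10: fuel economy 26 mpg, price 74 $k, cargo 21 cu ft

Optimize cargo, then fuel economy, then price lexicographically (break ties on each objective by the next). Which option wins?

First maximize cargo: best is 79, kept {D2, D4, D6, D9}.
Then maximize fuel economy: best is 48, kept {D2, D6, D9}.
Then minimize price: best is 30, kept {D2}.

D2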